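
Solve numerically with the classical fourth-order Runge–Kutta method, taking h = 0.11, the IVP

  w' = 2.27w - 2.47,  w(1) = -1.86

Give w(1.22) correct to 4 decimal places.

RK4: k1 = f(s_n, w_n); k2 = f(s_n + h/2, w_n + (h/2)·k1); k3 = f(s_n + h/2, w_n + (h/2)·k2); k4 = f(s_n + h, w_n + h·k3); w_{n+1} = w_n + (h/6)·(k1 + 2k2 + 2k3 + k4).
s=1.000000, w=-1.860000:
  k1 = f(1.000000, -1.860000) = -6.692200
  k2 = f(1.055000, -2.228071) = -7.527721
  k3 = f(1.055000, -2.274025) = -7.632036
  k4 = f(1.110000, -2.699524) = -8.597919
  w ← -1.860000 + (0.11/6)·(k1 + 2k2 + 2k3 + k4) = -2.696177
s=1.110000, w=-2.696177:
  k1 = f(1.110000, -2.696177) = -8.590321
  k2 = f(1.165000, -3.168644) = -9.662822
  k3 = f(1.165000, -3.227632) = -9.796724
  k4 = f(1.220000, -3.773816) = -11.036563
  w ← -2.696177 + (0.11/6)·(k1 + 2k2 + 2k3 + k4) = -3.769520
w(1.22) ≈ -3.7695

-3.7695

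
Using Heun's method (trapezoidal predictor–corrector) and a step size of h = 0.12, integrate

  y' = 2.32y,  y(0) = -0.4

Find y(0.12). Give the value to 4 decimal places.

Heun: k1 = f(x_n, y_n); k2 = f(x_n + h, y_n + h·k1); y_{n+1} = y_n + (h/2)·(k1 + k2).
x=0.000000, y=-0.400000:
  k1 = f(0.000000, -0.400000) = -0.928000
  k2 = f(0.120000, -0.511360) = -1.186355
  y ← -0.400000 + (0.12/2)·(-0.928000 + (-1.186355)) = -0.526861
y(0.12) ≈ -0.5269

-0.5269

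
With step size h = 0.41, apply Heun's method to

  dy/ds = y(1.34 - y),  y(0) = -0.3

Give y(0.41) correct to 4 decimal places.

Heun: k1 = f(s_n, y_n); k2 = f(s_n + h, y_n + h·k1); y_{n+1} = y_n + (h/2)·(k1 + k2).
s=0.000000, y=-0.300000:
  k1 = f(0.000000, -0.300000) = -0.492000
  k2 = f(0.410000, -0.501720) = -0.924028
  y ← -0.300000 + (0.41/2)·(-0.492000 + (-0.924028)) = -0.590286
y(0.41) ≈ -0.5903

-0.5903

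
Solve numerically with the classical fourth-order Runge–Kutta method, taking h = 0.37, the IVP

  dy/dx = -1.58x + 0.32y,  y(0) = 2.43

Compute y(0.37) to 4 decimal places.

RK4: k1 = f(x_n, y_n); k2 = f(x_n + h/2, y_n + (h/2)·k1); k3 = f(x_n + h/2, y_n + (h/2)·k2); k4 = f(x_n + h, y_n + h·k3); y_{n+1} = y_n + (h/6)·(k1 + 2k2 + 2k3 + k4).
x=0.000000, y=2.430000:
  k1 = f(0.000000, 2.430000) = 0.777600
  k2 = f(0.185000, 2.573856) = 0.531334
  k3 = f(0.185000, 2.528297) = 0.516755
  k4 = f(0.370000, 2.621199) = 0.254184
  y ← 2.430000 + (0.37/6)·(k1 + 2k2 + 2k3 + k4) = 2.622891
y(0.37) ≈ 2.6229

2.6229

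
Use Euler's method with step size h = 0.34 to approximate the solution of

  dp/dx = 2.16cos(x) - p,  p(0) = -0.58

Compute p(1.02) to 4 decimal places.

1.1812

Euler: p_{n+1} = p_n + h·f(x_n, p_n).
x=0.000000, p=-0.580000: f=2.740000 → p ← -0.580000 + 0.34·2.740000 = 0.351600
x=0.340000, p=0.351600: f=1.684750 → p ← 0.351600 + 0.34·1.684750 = 0.924415
x=0.680000, p=0.924415: f=0.755142 → p ← 0.924415 + 0.34·0.755142 = 1.181163
p(1.02) ≈ 1.1812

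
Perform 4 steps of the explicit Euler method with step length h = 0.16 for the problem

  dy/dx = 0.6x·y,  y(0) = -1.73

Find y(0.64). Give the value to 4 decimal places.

-1.8940

Euler: y_{n+1} = y_n + h·f(x_n, y_n).
x=0.000000, y=-1.730000: f=0.000000 → y ← -1.730000 + 0.16·0.000000 = -1.730000
x=0.160000, y=-1.730000: f=-0.166080 → y ← -1.730000 + 0.16·(-0.166080) = -1.756573
x=0.320000, y=-1.756573: f=-0.337262 → y ← -1.756573 + 0.16·(-0.337262) = -1.810535
x=0.480000, y=-1.810535: f=-0.521434 → y ← -1.810535 + 0.16·(-0.521434) = -1.893964
y(0.64) ≈ -1.8940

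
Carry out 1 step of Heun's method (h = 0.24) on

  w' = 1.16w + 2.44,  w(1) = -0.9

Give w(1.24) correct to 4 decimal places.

-0.5183

Heun: k1 = f(x_n, w_n); k2 = f(x_n + h, w_n + h·k1); w_{n+1} = w_n + (h/2)·(k1 + k2).
x=1.000000, w=-0.900000:
  k1 = f(1.000000, -0.900000) = 1.396000
  k2 = f(1.240000, -0.564960) = 1.784646
  w ← -0.900000 + (0.24/2)·(1.396000 + 1.784646) = -0.518322
w(1.24) ≈ -0.5183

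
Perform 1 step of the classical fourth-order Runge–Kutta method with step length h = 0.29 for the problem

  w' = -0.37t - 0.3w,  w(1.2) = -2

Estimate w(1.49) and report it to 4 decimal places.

-1.9718

RK4: k1 = f(t_n, w_n); k2 = f(t_n + h/2, w_n + (h/2)·k1); k3 = f(t_n + h/2, w_n + (h/2)·k2); k4 = f(t_n + h, w_n + h·k3); w_{n+1} = w_n + (h/6)·(k1 + 2k2 + 2k3 + k4).
t=1.200000, w=-2.000000:
  k1 = f(1.200000, -2.000000) = 0.156000
  k2 = f(1.345000, -1.977380) = 0.095564
  k3 = f(1.345000, -1.986143) = 0.098193
  k4 = f(1.490000, -1.971524) = 0.040157
  w ← -2.000000 + (0.29/6)·(k1 + 2k2 + 2k3 + k4) = -1.971789
w(1.49) ≈ -1.9718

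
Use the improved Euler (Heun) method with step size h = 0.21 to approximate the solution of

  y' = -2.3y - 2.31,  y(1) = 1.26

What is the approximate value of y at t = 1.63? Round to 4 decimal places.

-0.4283

Heun: k1 = f(t_n, y_n); k2 = f(t_n + h, y_n + h·k1); y_{n+1} = y_n + (h/2)·(k1 + k2).
t=1.000000, y=1.260000:
  k1 = f(1.000000, 1.260000) = -5.208000
  k2 = f(1.210000, 0.166320) = -2.692536
  y ← 1.260000 + (0.21/2)·(-5.208000 + (-2.692536)) = 0.430444
t=1.210000, y=0.430444:
  k1 = f(1.210000, 0.430444) = -3.300021
  k2 = f(1.420000, -0.262561) = -1.706111
  y ← 0.430444 + (0.21/2)·(-3.300021 + (-1.706111)) = -0.095200
t=1.420000, y=-0.095200:
  k1 = f(1.420000, -0.095200) = -2.091040
  k2 = f(1.630000, -0.534318) = -1.081068
  y ← -0.095200 + (0.21/2)·(-2.091040 + (-1.081068)) = -0.428271
y(1.63) ≈ -0.4283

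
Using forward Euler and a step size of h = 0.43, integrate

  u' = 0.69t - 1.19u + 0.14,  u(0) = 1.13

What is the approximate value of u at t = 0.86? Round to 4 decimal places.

0.4866

Euler: u_{n+1} = u_n + h·f(t_n, u_n).
t=0.000000, u=1.130000: f=-1.204700 → u ← 1.130000 + 0.43·(-1.204700) = 0.611979
t=0.430000, u=0.611979: f=-0.291555 → u ← 0.611979 + 0.43·(-0.291555) = 0.486610
u(0.86) ≈ 0.4866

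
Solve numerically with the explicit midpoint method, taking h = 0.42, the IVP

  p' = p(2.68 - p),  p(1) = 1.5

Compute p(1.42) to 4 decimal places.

Midpoint: k1 = f(x_n, p_n); k2 = f(x_n + h/2, p_n + (h/2)·k1); p_{n+1} = p_n + h·k2.
x=1.000000, p=1.500000:
  k1 = f(1.000000, 1.500000) = 1.770000
  k2 = f(1.210000, 1.871700) = 1.512895
  p ← 1.500000 + 0.42·1.512895 = 2.135416
p(1.42) ≈ 2.1354

2.1354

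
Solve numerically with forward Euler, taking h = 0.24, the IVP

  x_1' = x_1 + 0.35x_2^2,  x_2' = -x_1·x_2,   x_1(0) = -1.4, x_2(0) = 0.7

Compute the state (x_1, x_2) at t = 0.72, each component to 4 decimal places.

-2.3695, 1.9560

Euler on (x_1,x_2): x_1_{n+1} = x_1_n + h·x_1', x_2_{n+1} = x_2_n + h·x_2'.
0.000000: (-1.400000, 0.700000); f=(-1.228500, 0.980000) → (-1.694840, 0.935200)
0.240000: (-1.694840, 0.935200); f=(-1.388730, 1.585014) → (-2.028135, 1.315603)
0.480000: (-2.028135, 1.315603); f=(-1.422351, 2.668222) → (-2.369500, 1.955977)
(x_1(0.72), x_2(0.72)) ≈ (-2.3695, 1.9560)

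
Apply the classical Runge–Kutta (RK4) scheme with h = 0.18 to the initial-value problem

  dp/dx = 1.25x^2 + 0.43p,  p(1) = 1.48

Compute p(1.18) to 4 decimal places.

RK4: k1 = f(x_n, p_n); k2 = f(x_n + h/2, p_n + (h/2)·k1); k3 = f(x_n + h/2, p_n + (h/2)·k2); k4 = f(x_n + h, p_n + h·k3); p_{n+1} = p_n + (h/6)·(k1 + 2k2 + 2k3 + k4).
x=1.000000, p=1.480000:
  k1 = f(1.000000, 1.480000) = 1.886400
  k2 = f(1.090000, 1.649776) = 2.194529
  k3 = f(1.090000, 1.677508) = 2.206453
  k4 = f(1.180000, 1.877162) = 2.547679
  p ← 1.480000 + (0.18/6)·(k1 + 2k2 + 2k3 + k4) = 1.877081
p(1.18) ≈ 1.8771

1.8771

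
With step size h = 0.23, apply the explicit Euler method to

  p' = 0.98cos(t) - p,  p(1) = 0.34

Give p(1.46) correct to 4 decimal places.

Euler: p_{n+1} = p_n + h·f(t_n, p_n).
t=1.000000, p=0.340000: f=0.189496 → p ← 0.340000 + 0.23·0.189496 = 0.383584
t=1.230000, p=0.383584: f=-0.056031 → p ← 0.383584 + 0.23·(-0.056031) = 0.370697
p(1.46) ≈ 0.3707

0.3707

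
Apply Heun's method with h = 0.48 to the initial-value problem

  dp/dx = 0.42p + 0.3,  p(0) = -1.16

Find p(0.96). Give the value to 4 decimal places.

-1.3798

Heun: k1 = f(x_n, p_n); k2 = f(x_n + h, p_n + h·k1); p_{n+1} = p_n + (h/2)·(k1 + k2).
x=0.000000, p=-1.160000:
  k1 = f(0.000000, -1.160000) = -0.187200
  k2 = f(0.480000, -1.249856) = -0.224940
  p ← -1.160000 + (0.48/2)·(-0.187200 + (-0.224940)) = -1.258913
x=0.480000, p=-1.258913:
  k1 = f(0.480000, -1.258913) = -0.228744
  k2 = f(0.960000, -1.368710) = -0.274858
  p ← -1.258913 + (0.48/2)·(-0.228744 + (-0.274858)) = -1.379778
p(0.96) ≈ -1.3798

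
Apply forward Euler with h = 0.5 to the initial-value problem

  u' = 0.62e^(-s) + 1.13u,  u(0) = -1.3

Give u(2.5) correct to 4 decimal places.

Euler: u_{n+1} = u_n + h·f(s_n, u_n).
s=0.000000, u=-1.300000: f=-0.849000 → u ← -1.300000 + 0.5·(-0.849000) = -1.724500
s=0.500000, u=-1.724500: f=-1.572636 → u ← -1.724500 + 0.5·(-1.572636) = -2.510818
s=1.000000, u=-2.510818: f=-2.609139 → u ← -2.510818 + 0.5·(-2.609139) = -3.815388
s=1.500000, u=-3.815388: f=-4.173047 → u ← -3.815388 + 0.5·(-4.173047) = -5.901911
s=2.000000, u=-5.901911: f=-6.585252 → u ← -5.901911 + 0.5·(-6.585252) = -9.194537
u(2.5) ≈ -9.1945

-9.1945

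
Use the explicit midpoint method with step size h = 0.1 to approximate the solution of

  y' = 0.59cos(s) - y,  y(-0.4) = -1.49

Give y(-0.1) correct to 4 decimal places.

-0.9566

Midpoint: k1 = f(s_n, y_n); k2 = f(s_n + h/2, y_n + (h/2)·k1); y_{n+1} = y_n + h·k2.
s=-0.400000, y=-1.490000:
  k1 = f(-0.400000, -1.490000) = 2.033426
  k2 = f(-0.350000, -1.388329) = 1.942559
  y ← -1.490000 + 0.1·1.942559 = -1.295744
s=-0.300000, y=-1.295744:
  k1 = f(-0.300000, -1.295744) = 1.859393
  k2 = f(-0.250000, -1.202775) = 1.774433
  y ← -1.295744 + 0.1·1.774433 = -1.118301
s=-0.200000, y=-1.118301:
  k1 = f(-0.200000, -1.118301) = 1.696540
  k2 = f(-0.150000, -1.033474) = 1.616849
  y ← -1.118301 + 0.1·1.616849 = -0.956616
y(-0.1) ≈ -0.9566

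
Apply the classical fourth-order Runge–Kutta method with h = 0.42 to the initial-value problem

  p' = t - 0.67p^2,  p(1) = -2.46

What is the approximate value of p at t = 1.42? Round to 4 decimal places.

RK4: k1 = f(t_n, p_n); k2 = f(t_n + h/2, p_n + (h/2)·k1); k3 = f(t_n + h/2, p_n + (h/2)·k2); k4 = f(t_n + h, p_n + h·k3); p_{n+1} = p_n + (h/6)·(k1 + 2k2 + 2k3 + k4).
t=1.000000, p=-2.460000:
  k1 = f(1.000000, -2.460000) = -3.054572
  k2 = f(1.210000, -3.101460) = -5.234767
  k3 = f(1.210000, -3.559301) = -7.277978
  k4 = f(1.420000, -5.516751) = -18.971141
  p ← -2.460000 + (0.42/6)·(k1 + 2k2 + 2k3 + k4) = -5.753584
p(1.42) ≈ -5.7536

-5.7536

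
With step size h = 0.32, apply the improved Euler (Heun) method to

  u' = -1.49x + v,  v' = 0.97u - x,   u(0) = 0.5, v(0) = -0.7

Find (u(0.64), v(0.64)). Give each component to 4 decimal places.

Heun on (u,v): k1 = f(x_n, state_n); k2 = f(x_n + h, state_n + h·k1); state_{n+1} = state_n + (h/2)·(k1 + k2).
0.000000: (0.500000, -0.700000)
  k1 = (-0.700000, 0.485000)
  predictor → (0.276000, -0.544800)
  k2 = (-1.021600, -0.052280)
  → (0.224544, -0.630765)
0.320000: (0.224544, -0.630765)
  k1 = (-1.107565, -0.102192)
  predictor → (-0.129877, -0.663466)
  k2 = (-1.617066, -0.765980)
  → (-0.211397, -0.769672)
(u(0.64), v(0.64)) ≈ (-0.2114, -0.7697)

-0.2114, -0.7697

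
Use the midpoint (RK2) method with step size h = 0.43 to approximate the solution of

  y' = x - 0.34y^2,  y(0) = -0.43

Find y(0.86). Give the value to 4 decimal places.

-0.1007

Midpoint: k1 = f(x_n, y_n); k2 = f(x_n + h/2, y_n + (h/2)·k1); y_{n+1} = y_n + h·k2.
x=0.000000, y=-0.430000:
  k1 = f(0.000000, -0.430000) = -0.062866
  k2 = f(0.215000, -0.443516) = 0.148120
  y ← -0.430000 + 0.43·0.148120 = -0.366309
x=0.430000, y=-0.366309:
  k1 = f(0.430000, -0.366309) = 0.384378
  k2 = f(0.645000, -0.283667) = 0.617641
  y ← -0.366309 + 0.43·0.617641 = -0.100723
y(0.86) ≈ -0.1007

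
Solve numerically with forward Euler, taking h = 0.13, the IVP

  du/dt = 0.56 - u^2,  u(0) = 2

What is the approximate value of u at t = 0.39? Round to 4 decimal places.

1.1611

Euler: u_{n+1} = u_n + h·f(t_n, u_n).
t=0.000000, u=2.000000: f=-3.440000 → u ← 2.000000 + 0.13·(-3.440000) = 1.552800
t=0.130000, u=1.552800: f=-1.851188 → u ← 1.552800 + 0.13·(-1.851188) = 1.312146
t=0.260000, u=1.312146: f=-1.161726 → u ← 1.312146 + 0.13·(-1.161726) = 1.161121
u(0.39) ≈ 1.1611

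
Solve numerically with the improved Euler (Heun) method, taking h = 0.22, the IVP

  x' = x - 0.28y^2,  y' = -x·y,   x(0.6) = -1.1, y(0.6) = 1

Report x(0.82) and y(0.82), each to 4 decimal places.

-1.4537, 1.3128

Heun on (x,y): k1 = f(t_n, state_n); k2 = f(t_n + h, state_n + h·k1); state_{n+1} = state_n + (h/2)·(k1 + k2).
0.600000: (-1.100000, 1.000000)
  k1 = (-1.380000, 1.100000)
  predictor → (-1.403600, 1.242000)
  k2 = (-1.835518, 1.743271)
  → (-1.453707, 1.312760)
(x(0.82), y(0.82)) ≈ (-1.4537, 1.3128)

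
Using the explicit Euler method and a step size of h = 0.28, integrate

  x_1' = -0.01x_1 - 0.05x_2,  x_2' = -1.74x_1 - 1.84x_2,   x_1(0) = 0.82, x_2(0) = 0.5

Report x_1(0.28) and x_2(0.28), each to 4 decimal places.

0.8107, -0.1571

Euler on (x_1,x_2): x_1_{n+1} = x_1_n + h·x_1', x_2_{n+1} = x_2_n + h·x_2'.
0.000000: (0.820000, 0.500000); f=(-0.033200, -2.346800) → (0.810704, -0.157104)
(x_1(0.28), x_2(0.28)) ≈ (0.8107, -0.1571)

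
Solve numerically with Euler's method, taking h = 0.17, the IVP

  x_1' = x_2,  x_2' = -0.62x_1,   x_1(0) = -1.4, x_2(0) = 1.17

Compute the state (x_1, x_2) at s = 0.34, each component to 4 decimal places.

Euler on (x_1,x_2): x_1_{n+1} = x_1_n + h·x_1', x_2_{n+1} = x_2_n + h·x_2'.
0.000000: (-1.400000, 1.170000); f=(1.170000, 0.868000) → (-1.201100, 1.317560)
0.170000: (-1.201100, 1.317560); f=(1.317560, 0.744682) → (-0.977115, 1.444156)
(x_1(0.34), x_2(0.34)) ≈ (-0.9771, 1.4442)

-0.9771, 1.4442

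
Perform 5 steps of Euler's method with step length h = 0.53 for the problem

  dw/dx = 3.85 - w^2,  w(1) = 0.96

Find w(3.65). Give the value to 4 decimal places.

2.4561

Euler: w_{n+1} = w_n + h·f(x_n, w_n).
x=1.000000, w=0.960000: f=2.928400 → w ← 0.960000 + 0.53·2.928400 = 2.512052
x=1.530000, w=2.512052: f=-2.460405 → w ← 2.512052 + 0.53·(-2.460405) = 1.208037
x=2.060000, w=1.208037: f=2.390646 → w ← 1.208037 + 0.53·2.390646 = 2.475080
x=2.590000, w=2.475080: f=-2.276019 → w ← 2.475080 + 0.53·(-2.276019) = 1.268789
x=3.120000, w=1.268789: f=2.240173 → w ← 1.268789 + 0.53·2.240173 = 2.456081
w(3.65) ≈ 2.4561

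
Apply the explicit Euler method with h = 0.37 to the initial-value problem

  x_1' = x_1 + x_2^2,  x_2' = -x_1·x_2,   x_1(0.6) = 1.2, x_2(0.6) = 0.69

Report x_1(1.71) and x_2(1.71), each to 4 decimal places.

Euler on (x_1,x_2): x_1_{n+1} = x_1_n + h·x_1', x_2_{n+1} = x_2_n + h·x_2'.
0.600000: (1.200000, 0.690000); f=(1.676100, -0.828000) → (1.820157, 0.383640)
0.970000: (1.820157, 0.383640); f=(1.967337, -0.698285) → (2.548072, 0.125275)
1.340000: (2.548072, 0.125275); f=(2.563765, -0.319208) → (3.496665, 0.007167)
(x_1(1.71), x_2(1.71)) ≈ (3.4967, 0.0072)

3.4967, 0.0072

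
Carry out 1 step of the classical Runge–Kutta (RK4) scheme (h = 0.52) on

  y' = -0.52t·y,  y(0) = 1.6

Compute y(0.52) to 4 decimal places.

1.4914

RK4: k1 = f(t_n, y_n); k2 = f(t_n + h/2, y_n + (h/2)·k1); k3 = f(t_n + h/2, y_n + (h/2)·k2); k4 = f(t_n + h, y_n + h·k3); y_{n+1} = y_n + (h/6)·(k1 + 2k2 + 2k3 + k4).
t=0.000000, y=1.600000:
  k1 = f(0.000000, 1.600000) = 0.000000
  k2 = f(0.260000, 1.600000) = -0.216320
  k3 = f(0.260000, 1.543757) = -0.208716
  k4 = f(0.520000, 1.491468) = -0.403293
  y ← 1.600000 + (0.52/6)·(k1 + 2k2 + 2k3 + k4) = 1.491375
y(0.52) ≈ 1.4914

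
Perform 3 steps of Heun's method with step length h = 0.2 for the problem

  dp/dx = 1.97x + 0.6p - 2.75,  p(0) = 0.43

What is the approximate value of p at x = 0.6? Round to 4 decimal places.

-0.9700

Heun: k1 = f(x_n, p_n); k2 = f(x_n + h, p_n + h·k1); p_{n+1} = p_n + (h/2)·(k1 + k2).
x=0.000000, p=0.430000:
  k1 = f(0.000000, 0.430000) = -2.492000
  k2 = f(0.200000, -0.068400) = -2.397040
  p ← 0.430000 + (0.2/2)·(-2.492000 + (-2.397040)) = -0.058904
x=0.200000, p=-0.058904:
  k1 = f(0.200000, -0.058904) = -2.391342
  k2 = f(0.400000, -0.537172) = -2.284303
  p ← -0.058904 + (0.2/2)·(-2.391342 + (-2.284303)) = -0.526469
x=0.400000, p=-0.526469:
  k1 = f(0.400000, -0.526469) = -2.277881
  k2 = f(0.600000, -0.982045) = -2.157227
  p ← -0.526469 + (0.2/2)·(-2.277881 + (-2.157227)) = -0.969979
p(0.6) ≈ -0.9700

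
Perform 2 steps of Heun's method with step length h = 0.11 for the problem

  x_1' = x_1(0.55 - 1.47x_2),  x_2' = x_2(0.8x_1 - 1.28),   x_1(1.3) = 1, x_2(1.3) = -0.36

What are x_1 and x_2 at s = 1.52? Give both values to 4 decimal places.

Heun on (x_1,x_2): k1 = f(s_n, state_n); k2 = f(s_n + h, state_n + h·k1); state_{n+1} = state_n + (h/2)·(k1 + k2).
1.300000: (1.000000, -0.360000)
  k1 = (1.079200, 0.172800)
  predictor → (1.118712, -0.340992)
  k2 = (1.176055, 0.131292)
  → (1.124039, -0.343275)
1.410000: (1.124039, -0.343275)
  k1 = (1.185427, 0.130708)
  predictor → (1.254436, -0.328897)
  k2 = (1.296433, 0.090924)
  → (1.260541, -0.331085)
(x_1(1.52), x_2(1.52)) ≈ (1.2605, -0.3311)

1.2605, -0.3311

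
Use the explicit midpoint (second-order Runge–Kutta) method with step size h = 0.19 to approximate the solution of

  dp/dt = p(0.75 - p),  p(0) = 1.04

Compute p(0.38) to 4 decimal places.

Midpoint: k1 = f(t_n, p_n); k2 = f(t_n + h/2, p_n + (h/2)·k1); p_{n+1} = p_n + h·k2.
t=0.000000, p=1.040000:
  k1 = f(0.000000, 1.040000) = -0.301600
  k2 = f(0.095000, 1.011348) = -0.264314
  p ← 1.040000 + 0.19·(-0.264314) = 0.989780
t=0.190000, p=0.989780:
  k1 = f(0.190000, 0.989780) = -0.237330
  k2 = f(0.285000, 0.967234) = -0.210116
  p ← 0.989780 + 0.19·(-0.210116) = 0.949858
p(0.38) ≈ 0.9499

0.9499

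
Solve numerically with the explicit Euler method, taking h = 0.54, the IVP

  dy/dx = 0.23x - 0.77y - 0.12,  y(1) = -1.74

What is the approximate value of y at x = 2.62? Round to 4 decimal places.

-0.0592

Euler: y_{n+1} = y_n + h·f(x_n, y_n).
x=1.000000, y=-1.740000: f=1.449800 → y ← -1.740000 + 0.54·1.449800 = -0.957108
x=1.540000, y=-0.957108: f=0.971173 → y ← -0.957108 + 0.54·0.971173 = -0.432674
x=2.080000, y=-0.432674: f=0.691559 → y ← -0.432674 + 0.54·0.691559 = -0.059232
y(2.62) ≈ -0.0592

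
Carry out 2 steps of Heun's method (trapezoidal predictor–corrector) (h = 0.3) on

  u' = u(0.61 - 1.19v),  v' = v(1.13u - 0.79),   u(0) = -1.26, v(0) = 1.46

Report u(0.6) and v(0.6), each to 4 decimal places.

-1.0151, 0.5014

Heun on (u,v): k1 = f(t_n, state_n); k2 = f(t_n + h, state_n + h·k1); state_{n+1} = state_n + (h/2)·(k1 + k2).
0.000000: (-1.260000, 1.460000)
  k1 = (1.420524, -3.232148)
  predictor → (-0.833843, 0.490356)
  k2 = (-0.022078, -0.849415)
  → (-1.050233, 0.847766)
0.300000: (-1.050233, 0.847766)
  k1 = (0.418876, -1.675832)
  predictor → (-0.924570, 0.345016)
  k2 = (-0.184388, -0.633023)
  → (-1.015060, 0.501437)
(u(0.6), v(0.6)) ≈ (-1.0151, 0.5014)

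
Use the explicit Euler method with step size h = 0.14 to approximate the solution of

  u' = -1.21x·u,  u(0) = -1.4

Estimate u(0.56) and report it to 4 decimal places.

-1.2093

Euler: u_{n+1} = u_n + h·f(x_n, u_n).
x=0.000000, u=-1.400000: f=0.000000 → u ← -1.400000 + 0.14·0.000000 = -1.400000
x=0.140000, u=-1.400000: f=0.237160 → u ← -1.400000 + 0.14·0.237160 = -1.366798
x=0.280000, u=-1.366798: f=0.463071 → u ← -1.366798 + 0.14·0.463071 = -1.301968
x=0.420000, u=-1.301968: f=0.661660 → u ← -1.301968 + 0.14·0.661660 = -1.209335
u(0.56) ≈ -1.2093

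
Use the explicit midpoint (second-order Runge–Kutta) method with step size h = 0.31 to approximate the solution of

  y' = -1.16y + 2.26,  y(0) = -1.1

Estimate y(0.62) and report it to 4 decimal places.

0.4330

Midpoint: k1 = f(t_n, y_n); k2 = f(t_n + h/2, y_n + (h/2)·k1); y_{n+1} = y_n + h·k2.
t=0.000000, y=-1.100000:
  k1 = f(0.000000, -1.100000) = 3.536000
  k2 = f(0.155000, -0.551920) = 2.900227
  y ← -1.100000 + 0.31·2.900227 = -0.200930
t=0.310000, y=-0.200930:
  k1 = f(0.310000, -0.200930) = 2.493078
  k2 = f(0.465000, 0.185498) = 2.044823
  y ← -0.200930 + 0.31·2.044823 = 0.432966
y(0.62) ≈ 0.4330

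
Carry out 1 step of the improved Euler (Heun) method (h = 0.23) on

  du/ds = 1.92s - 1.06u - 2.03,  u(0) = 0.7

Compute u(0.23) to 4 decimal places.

0.1909

Heun: k1 = f(s_n, u_n); k2 = f(s_n + h, u_n + h·k1); u_{n+1} = u_n + (h/2)·(k1 + k2).
s=0.000000, u=0.700000:
  k1 = f(0.000000, 0.700000) = -2.772000
  k2 = f(0.230000, 0.062440) = -1.654586
  u ← 0.700000 + (0.23/2)·(-2.772000 + (-1.654586)) = 0.190943
u(0.23) ≈ 0.1909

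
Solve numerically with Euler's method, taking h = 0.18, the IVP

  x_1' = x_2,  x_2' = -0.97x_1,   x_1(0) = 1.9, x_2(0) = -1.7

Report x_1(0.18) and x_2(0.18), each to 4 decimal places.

1.5940, -2.0317

Euler on (x_1,x_2): x_1_{n+1} = x_1_n + h·x_1', x_2_{n+1} = x_2_n + h·x_2'.
0.000000: (1.900000, -1.700000); f=(-1.700000, -1.843000) → (1.594000, -2.031740)
(x_1(0.18), x_2(0.18)) ≈ (1.5940, -2.0317)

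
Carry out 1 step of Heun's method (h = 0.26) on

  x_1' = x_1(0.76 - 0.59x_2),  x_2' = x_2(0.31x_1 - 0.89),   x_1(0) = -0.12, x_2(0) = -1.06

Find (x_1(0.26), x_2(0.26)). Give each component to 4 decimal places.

-0.1678, -0.8339

Heun on (x_1,x_2): k1 = f(t_n, state_n); k2 = f(t_n + h, state_n + h·k1); state_{n+1} = state_n + (h/2)·(k1 + k2).
0.000000: (-0.120000, -1.060000)
  k1 = (-0.166248, 0.982832)
  predictor → (-0.163224, -0.804464)
  k2 = (-0.201522, 0.756678)
  → (-0.167810, -0.833864)
(x_1(0.26), x_2(0.26)) ≈ (-0.1678, -0.8339)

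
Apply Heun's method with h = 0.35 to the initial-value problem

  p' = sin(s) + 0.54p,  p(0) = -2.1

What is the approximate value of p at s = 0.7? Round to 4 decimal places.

Heun: k1 = f(s_n, p_n); k2 = f(s_n + h, p_n + h·k1); p_{n+1} = p_n + (h/2)·(k1 + k2).
s=0.000000, p=-2.100000:
  k1 = f(0.000000, -2.100000) = -1.134000
  k2 = f(0.350000, -2.496900) = -1.005428
  p ← -2.100000 + (0.35/2)·(-1.134000 + (-1.005428)) = -2.474400
s=0.350000, p=-2.474400:
  k1 = f(0.350000, -2.474400) = -0.993278
  k2 = f(0.700000, -2.822047) = -0.879688
  p ← -2.474400 + (0.35/2)·(-0.993278 + (-0.879688)) = -2.802169
p(0.7) ≈ -2.8022

-2.8022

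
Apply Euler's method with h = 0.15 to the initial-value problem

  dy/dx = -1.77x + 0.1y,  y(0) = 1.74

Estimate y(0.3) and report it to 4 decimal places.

1.7528

Euler: y_{n+1} = y_n + h·f(x_n, y_n).
x=0.000000, y=1.740000: f=0.174000 → y ← 1.740000 + 0.15·0.174000 = 1.766100
x=0.150000, y=1.766100: f=-0.088890 → y ← 1.766100 + 0.15·(-0.088890) = 1.752766
y(0.3) ≈ 1.7528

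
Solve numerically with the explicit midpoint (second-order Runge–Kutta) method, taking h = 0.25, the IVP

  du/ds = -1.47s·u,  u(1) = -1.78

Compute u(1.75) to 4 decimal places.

-0.4087

Midpoint: k1 = f(s_n, u_n); k2 = f(s_n + h/2, u_n + (h/2)·k1); u_{n+1} = u_n + h·k2.
s=1.000000, u=-1.780000:
  k1 = f(1.000000, -1.780000) = 2.616600
  k2 = f(1.125000, -1.452925) = 2.402775
  u ← -1.780000 + 0.25·2.402775 = -1.179306
s=1.250000, u=-1.179306:
  k1 = f(1.250000, -1.179306) = 2.166975
  k2 = f(1.375000, -0.908434) = 1.836173
  u ← -1.179306 + 0.25·1.836173 = -0.720263
s=1.500000, u=-0.720263:
  k1 = f(1.500000, -0.720263) = 1.588180
  k2 = f(1.625000, -0.521741) = 1.246308
  u ← -0.720263 + 0.25·1.246308 = -0.408686
u(1.75) ≈ -0.4087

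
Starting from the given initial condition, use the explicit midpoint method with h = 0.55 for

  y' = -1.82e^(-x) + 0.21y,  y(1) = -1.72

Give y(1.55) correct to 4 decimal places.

-2.2311

Midpoint: k1 = f(x_n, y_n); k2 = f(x_n + h/2, y_n + (h/2)·k1); y_{n+1} = y_n + h·k2.
x=1.000000, y=-1.720000:
  k1 = f(1.000000, -1.720000) = -1.030741
  k2 = f(1.275000, -2.003454) = -0.929290
  y ← -1.720000 + 0.55·(-0.929290) = -2.231109
y(1.55) ≈ -2.2311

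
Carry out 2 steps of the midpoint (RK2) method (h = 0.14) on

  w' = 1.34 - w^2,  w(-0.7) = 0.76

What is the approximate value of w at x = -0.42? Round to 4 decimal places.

0.9298

Midpoint: k1 = f(x_n, w_n); k2 = f(x_n + h/2, w_n + (h/2)·k1); w_{n+1} = w_n + h·k2.
x=-0.700000, w=0.760000:
  k1 = f(-0.700000, 0.760000) = 0.762400
  k2 = f(-0.630000, 0.813368) = 0.678432
  w ← 0.760000 + 0.14·0.678432 = 0.854981
x=-0.560000, w=0.854981:
  k1 = f(-0.560000, 0.854981) = 0.609008
  k2 = f(-0.490000, 0.897611) = 0.534294
  w ← 0.854981 + 0.14·0.534294 = 0.929782
w(-0.42) ≈ 0.9298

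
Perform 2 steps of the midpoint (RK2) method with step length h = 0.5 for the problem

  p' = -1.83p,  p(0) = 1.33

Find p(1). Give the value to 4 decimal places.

Midpoint: k1 = f(x_n, p_n); k2 = f(x_n + h/2, p_n + (h/2)·k1); p_{n+1} = p_n + h·k2.
x=0.000000, p=1.330000:
  k1 = f(0.000000, 1.330000) = -2.433900
  k2 = f(0.250000, 0.721525) = -1.320391
  p ← 1.330000 + 0.5·(-1.320391) = 0.669805
x=0.500000, p=0.669805:
  k1 = f(0.500000, 0.669805) = -1.225742
  k2 = f(0.750000, 0.363369) = -0.664965
  p ← 0.669805 + 0.5·(-0.664965) = 0.337322
p(1) ≈ 0.3373

0.3373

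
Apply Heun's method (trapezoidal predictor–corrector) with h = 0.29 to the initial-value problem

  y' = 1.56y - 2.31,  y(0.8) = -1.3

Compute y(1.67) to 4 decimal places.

-8.9696

Heun: k1 = f(s_n, y_n); k2 = f(s_n + h, y_n + h·k1); y_{n+1} = y_n + (h/2)·(k1 + k2).
s=0.800000, y=-1.300000:
  k1 = f(0.800000, -1.300000) = -4.338000
  k2 = f(1.090000, -2.558020) = -6.300511
  y ← -1.300000 + (0.29/2)·(-4.338000 + (-6.300511)) = -2.842584
s=1.090000, y=-2.842584:
  k1 = f(1.090000, -2.842584) = -6.744431
  k2 = f(1.380000, -4.798469) = -9.795612
  y ← -2.842584 + (0.29/2)·(-6.744431 + (-9.795612)) = -5.240890
s=1.380000, y=-5.240890:
  k1 = f(1.380000, -5.240890) = -10.485789
  k2 = f(1.670000, -8.281769) = -15.229560
  y ← -5.240890 + (0.29/2)·(-10.485789 + (-15.229560)) = -8.969616
y(1.67) ≈ -8.9696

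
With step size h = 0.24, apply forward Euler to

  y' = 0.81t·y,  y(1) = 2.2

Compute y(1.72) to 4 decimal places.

4.1994

Euler: y_{n+1} = y_n + h·f(t_n, y_n).
t=1.000000, y=2.200000: f=1.782000 → y ← 2.200000 + 0.24·1.782000 = 2.627680
t=1.240000, y=2.627680: f=2.639242 → y ← 2.627680 + 0.24·2.639242 = 3.261098
t=1.480000, y=3.261098: f=3.909404 → y ← 3.261098 + 0.24·3.909404 = 4.199355
y(1.72) ≈ 4.1994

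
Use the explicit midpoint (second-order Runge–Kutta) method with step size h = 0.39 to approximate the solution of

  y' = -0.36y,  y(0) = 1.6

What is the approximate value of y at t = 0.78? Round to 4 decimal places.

Midpoint: k1 = f(t_n, y_n); k2 = f(t_n + h/2, y_n + (h/2)·k1); y_{n+1} = y_n + h·k2.
t=0.000000, y=1.600000:
  k1 = f(0.000000, 1.600000) = -0.576000
  k2 = f(0.195000, 1.487680) = -0.535565
  y ← 1.600000 + 0.39·(-0.535565) = 1.391130
t=0.390000, y=1.391130:
  k1 = f(0.390000, 1.391130) = -0.500807
  k2 = f(0.585000, 1.293472) = -0.465650
  y ← 1.391130 + 0.39·(-0.465650) = 1.209526
y(0.78) ≈ 1.2095

1.2095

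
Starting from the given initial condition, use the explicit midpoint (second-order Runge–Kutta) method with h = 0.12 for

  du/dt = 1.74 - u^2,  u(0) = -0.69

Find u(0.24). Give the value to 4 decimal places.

-0.3408

Midpoint: k1 = f(t_n, u_n); k2 = f(t_n + h/2, u_n + (h/2)·k1); u_{n+1} = u_n + h·k2.
t=0.000000, u=-0.690000:
  k1 = f(0.000000, -0.690000) = 1.263900
  k2 = f(0.060000, -0.614166) = 1.362800
  u ← -0.690000 + 0.12·1.362800 = -0.526464
t=0.120000, u=-0.526464:
  k1 = f(0.120000, -0.526464) = 1.462836
  k2 = f(0.180000, -0.438694) = 1.547548
  u ← -0.526464 + 0.12·1.547548 = -0.340758
u(0.24) ≈ -0.3408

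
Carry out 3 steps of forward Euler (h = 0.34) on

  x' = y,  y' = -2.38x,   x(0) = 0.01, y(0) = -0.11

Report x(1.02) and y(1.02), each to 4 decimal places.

-0.1002, -0.0413

Euler on (x,y): x_{n+1} = x_n + h·x', y_{n+1} = y_n + h·y'.
0.000000: (0.010000, -0.110000); f=(-0.110000, -0.023800) → (-0.027400, -0.118092)
0.340000: (-0.027400, -0.118092); f=(-0.118092, 0.065212) → (-0.067551, -0.095920)
0.680000: (-0.067551, -0.095920); f=(-0.095920, 0.160772) → (-0.100164, -0.041257)
(x(1.02), y(1.02)) ≈ (-0.1002, -0.0413)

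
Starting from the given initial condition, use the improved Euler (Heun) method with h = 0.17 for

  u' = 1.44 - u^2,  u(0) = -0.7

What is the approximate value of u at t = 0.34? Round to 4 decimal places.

-0.3087

Heun: k1 = f(t_n, u_n); k2 = f(t_n + h, u_n + h·k1); u_{n+1} = u_n + (h/2)·(k1 + k2).
t=0.000000, u=-0.700000:
  k1 = f(0.000000, -0.700000) = 0.950000
  k2 = f(0.170000, -0.538500) = 1.150018
  u ← -0.700000 + (0.17/2)·(0.950000 + 1.150018) = -0.521498
t=0.170000, u=-0.521498:
  k1 = f(0.170000, -0.521498) = 1.168039
  k2 = f(0.340000, -0.322932) = 1.335715
  u ← -0.521498 + (0.17/2)·(1.168039 + 1.335715) = -0.308679
u(0.34) ≈ -0.3087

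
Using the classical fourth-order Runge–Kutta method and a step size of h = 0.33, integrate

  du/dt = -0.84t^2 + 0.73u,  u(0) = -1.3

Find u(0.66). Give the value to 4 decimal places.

RK4: k1 = f(t_n, u_n); k2 = f(t_n + h/2, u_n + (h/2)·k1); k3 = f(t_n + h/2, u_n + (h/2)·k2); k4 = f(t_n + h, u_n + h·k3); u_{n+1} = u_n + (h/6)·(k1 + 2k2 + 2k3 + k4).
t=0.000000, u=-1.300000:
  k1 = f(0.000000, -1.300000) = -0.949000
  k2 = f(0.165000, -1.456585) = -1.086176
  k3 = f(0.165000, -1.479219) = -1.102699
  k4 = f(0.330000, -1.663891) = -1.306116
  u ← -1.300000 + (0.33/6)·(k1 + 2k2 + 2k3 + k4) = -1.664808
t=0.330000, u=-1.664808:
  k1 = f(0.330000, -1.664808) = -1.306786
  k2 = f(0.495000, -1.880427) = -1.578533
  k3 = f(0.495000, -1.925266) = -1.611265
  k4 = f(0.660000, -2.196525) = -1.969367
  u ← -1.664808 + (0.33/6)·(k1 + 2k2 + 2k3 + k4) = -2.195874
u(0.66) ≈ -2.1959

-2.1959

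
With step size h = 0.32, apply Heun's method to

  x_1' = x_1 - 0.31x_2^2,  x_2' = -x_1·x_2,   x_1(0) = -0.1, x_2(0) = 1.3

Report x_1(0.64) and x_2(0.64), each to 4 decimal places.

-0.7046, 1.6158

Heun on (x_1,x_2): k1 = f(x_n, state_n); k2 = f(x_n + h, state_n + h·k1); state_{n+1} = state_n + (h/2)·(k1 + k2).
0.000000: (-0.100000, 1.300000)
  k1 = (-0.623900, 0.130000)
  predictor → (-0.299648, 1.341600)
  k2 = (-0.857614, 0.402008)
  → (-0.337042, 1.385121)
0.320000: (-0.337042, 1.385121)
  k1 = (-0.931796, 0.466844)
  predictor → (-0.635217, 1.534511)
  k2 = (-1.365182, 0.974748)
  → (-0.704559, 1.615776)
(x_1(0.64), x_2(0.64)) ≈ (-0.7046, 1.6158)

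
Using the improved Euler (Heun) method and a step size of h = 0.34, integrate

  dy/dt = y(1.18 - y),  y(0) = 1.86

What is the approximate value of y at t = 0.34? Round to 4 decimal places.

Heun: k1 = f(t_n, y_n); k2 = f(t_n + h, y_n + h·k1); y_{n+1} = y_n + (h/2)·(k1 + k2).
t=0.000000, y=1.860000:
  k1 = f(0.000000, 1.860000) = -1.264800
  k2 = f(0.340000, 1.429968) = -0.357446
  y ← 1.860000 + (0.34/2)·(-1.264800 + (-0.357446)) = 1.584218
y(0.34) ≈ 1.5842

1.5842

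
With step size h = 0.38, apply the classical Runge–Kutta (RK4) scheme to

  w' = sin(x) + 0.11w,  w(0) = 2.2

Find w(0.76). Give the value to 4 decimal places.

RK4: k1 = f(x_n, w_n); k2 = f(x_n + h/2, w_n + (h/2)·k1); k3 = f(x_n + h/2, w_n + (h/2)·k2); k4 = f(x_n + h, w_n + h·k3); w_{n+1} = w_n + (h/6)·(k1 + 2k2 + 2k3 + k4).
x=0.000000, w=2.200000:
  k1 = f(0.000000, 2.200000) = 0.242000
  k2 = f(0.190000, 2.245980) = 0.435917
  k3 = f(0.190000, 2.282824) = 0.439970
  k4 = f(0.380000, 2.367188) = 0.631311
  w ← 2.200000 + (0.38/6)·(k1 + 2k2 + 2k3 + k4) = 2.366255
x=0.380000, w=2.366255:
  k1 = f(0.380000, 2.366255) = 0.631209
  k2 = f(0.570000, 2.486185) = 0.813112
  k3 = f(0.570000, 2.520747) = 0.816914
  k4 = f(0.760000, 2.676683) = 0.983357
  w ← 2.366255 + (0.38/6)·(k1 + 2k2 + 2k3 + k4) = 2.674981
w(0.76) ≈ 2.6750

2.6750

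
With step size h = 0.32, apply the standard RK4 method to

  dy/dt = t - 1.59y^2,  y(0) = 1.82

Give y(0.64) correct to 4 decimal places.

RK4: k1 = f(t_n, y_n); k2 = f(t_n + h/2, y_n + (h/2)·k1); k3 = f(t_n + h/2, y_n + (h/2)·k2); k4 = f(t_n + h, y_n + h·k3); y_{n+1} = y_n + (h/6)·(k1 + 2k2 + 2k3 + k4).
t=0.000000, y=1.820000:
  k1 = f(0.000000, 1.820000) = -5.266716
  k2 = f(0.160000, 0.977325) = -1.358712
  k3 = f(0.160000, 1.602606) = -3.923670
  k4 = f(0.320000, 0.564426) = -0.186536
  y ← 1.820000 + (0.32/6)·(k1 + 2k2 + 2k3 + k4) = 0.965706
t=0.320000, y=0.965706:
  k1 = f(0.320000, 0.965706) = -1.162814
  k2 = f(0.480000, 0.779655) = -0.486502
  k3 = f(0.480000, 0.887865) = -0.773405
  k4 = f(0.640000, 0.718216) = -0.180177
  y ← 0.965706 + (0.32/6)·(k1 + 2k2 + 2k3 + k4) = 0.759690
y(0.64) ≈ 0.7597

0.7597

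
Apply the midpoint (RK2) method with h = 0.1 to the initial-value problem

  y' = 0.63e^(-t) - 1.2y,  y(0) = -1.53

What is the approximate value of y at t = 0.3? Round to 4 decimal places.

-0.9332

Midpoint: k1 = f(t_n, y_n); k2 = f(t_n + h/2, y_n + (h/2)·k1); y_{n+1} = y_n + h·k2.
t=0.000000, y=-1.530000:
  k1 = f(0.000000, -1.530000) = 2.466000
  k2 = f(0.050000, -1.406700) = 2.287315
  y ← -1.530000 + 0.1·2.287315 = -1.301269
t=0.100000, y=-1.301269:
  k1 = f(0.100000, -1.301269) = 2.131570
  k2 = f(0.150000, -1.194690) = 1.975874
  y ← -1.301269 + 0.1·1.975874 = -1.103681
t=0.200000, y=-1.103681:
  k1 = f(0.200000, -1.103681) = 1.840218
  k2 = f(0.250000, -1.011670) = 1.704649
  y ← -1.103681 + 0.1·1.704649 = -0.933216
y(0.3) ≈ -0.9332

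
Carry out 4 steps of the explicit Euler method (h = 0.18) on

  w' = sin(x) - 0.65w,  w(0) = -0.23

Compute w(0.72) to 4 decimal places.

Euler: w_{n+1} = w_n + h·f(x_n, w_n).
x=0.000000, w=-0.230000: f=0.149500 → w ← -0.230000 + 0.18·0.149500 = -0.203090
x=0.180000, w=-0.203090: f=0.311038 → w ← -0.203090 + 0.18·0.311038 = -0.147103
x=0.360000, w=-0.147103: f=0.447891 → w ← -0.147103 + 0.18·0.447891 = -0.066483
x=0.540000, w=-0.066483: f=0.557350 → w ← -0.066483 + 0.18·0.557350 = 0.033840
w(0.72) ≈ 0.0338

0.0338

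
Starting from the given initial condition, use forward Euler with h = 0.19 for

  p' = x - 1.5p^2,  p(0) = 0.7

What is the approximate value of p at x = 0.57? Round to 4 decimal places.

0.5059

Euler: p_{n+1} = p_n + h·f(x_n, p_n).
x=0.000000, p=0.700000: f=-0.735000 → p ← 0.700000 + 0.19·(-0.735000) = 0.560350
x=0.190000, p=0.560350: f=-0.280988 → p ← 0.560350 + 0.19·(-0.280988) = 0.506962
x=0.380000, p=0.506962: f=-0.005516 → p ← 0.506962 + 0.19·(-0.005516) = 0.505914
p(0.57) ≈ 0.5059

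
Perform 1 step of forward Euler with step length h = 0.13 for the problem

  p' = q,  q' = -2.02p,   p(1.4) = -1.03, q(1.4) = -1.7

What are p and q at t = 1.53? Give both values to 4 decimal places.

Euler on (p,q): p_{n+1} = p_n + h·p', q_{n+1} = q_n + h·q'.
1.400000: (-1.030000, -1.700000); f=(-1.700000, 2.080600) → (-1.251000, -1.429522)
(p(1.53), q(1.53)) ≈ (-1.2510, -1.4295)

-1.2510, -1.4295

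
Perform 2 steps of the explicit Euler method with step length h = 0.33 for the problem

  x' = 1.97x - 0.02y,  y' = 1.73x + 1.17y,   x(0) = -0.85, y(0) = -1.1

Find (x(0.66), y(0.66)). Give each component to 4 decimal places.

-2.2892, -3.5826

Euler on (x,y): x_{n+1} = x_n + h·x', y_{n+1} = y_n + h·y'.
0.000000: (-0.850000, -1.100000); f=(-1.652500, -2.757500) → (-1.395325, -2.009975)
0.330000: (-1.395325, -2.009975); f=(-2.708591, -4.765583) → (-2.289160, -3.582617)
(x(0.66), y(0.66)) ≈ (-2.2892, -3.5826)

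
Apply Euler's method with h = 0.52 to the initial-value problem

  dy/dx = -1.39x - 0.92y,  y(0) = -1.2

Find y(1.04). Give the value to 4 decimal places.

Euler: y_{n+1} = y_n + h·f(x_n, y_n).
x=0.000000, y=-1.200000: f=1.104000 → y ← -1.200000 + 0.52·1.104000 = -0.625920
x=0.520000, y=-0.625920: f=-0.146954 → y ← -0.625920 + 0.52·(-0.146954) = -0.702336
y(1.04) ≈ -0.7023

-0.7023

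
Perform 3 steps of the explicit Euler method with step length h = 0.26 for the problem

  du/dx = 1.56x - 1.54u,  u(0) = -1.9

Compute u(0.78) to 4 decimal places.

Euler: u_{n+1} = u_n + h·f(x_n, u_n).
x=0.000000, u=-1.900000: f=2.926000 → u ← -1.900000 + 0.26·2.926000 = -1.139240
x=0.260000, u=-1.139240: f=2.160030 → u ← -1.139240 + 0.26·2.160030 = -0.577632
x=0.520000, u=-0.577632: f=1.700754 → u ← -0.577632 + 0.26·1.700754 = -0.135436
u(0.78) ≈ -0.1354

-0.1354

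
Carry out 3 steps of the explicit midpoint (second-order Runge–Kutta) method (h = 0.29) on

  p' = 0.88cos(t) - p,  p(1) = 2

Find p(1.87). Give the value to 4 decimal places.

Midpoint: k1 = f(t_n, p_n); k2 = f(t_n + h/2, p_n + (h/2)·k1); p_{n+1} = p_n + h·k2.
t=1.000000, p=2.000000:
  k1 = f(1.000000, 2.000000) = -1.524534
  k2 = f(1.145000, 1.778943) = -1.415462
  p ← 2.000000 + 0.29·(-1.415462) = 1.589516
t=1.290000, p=1.589516:
  k1 = f(1.290000, 1.589516) = -1.345650
  k2 = f(1.435000, 1.394397) = -1.275263
  p ← 1.589516 + 0.29·(-1.275263) = 1.219690
t=1.580000, p=1.219690:
  k1 = f(1.580000, 1.219690) = -1.227789
  k2 = f(1.725000, 1.041660) = -1.176822
  p ← 1.219690 + 0.29·(-1.176822) = 0.878411
p(1.87) ≈ 0.8784

0.8784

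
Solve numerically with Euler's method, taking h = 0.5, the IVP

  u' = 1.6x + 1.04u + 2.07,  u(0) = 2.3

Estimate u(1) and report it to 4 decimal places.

8.3221

Euler: u_{n+1} = u_n + h·f(x_n, u_n).
x=0.000000, u=2.300000: f=4.462000 → u ← 2.300000 + 0.5·4.462000 = 4.531000
x=0.500000, u=4.531000: f=7.582240 → u ← 4.531000 + 0.5·7.582240 = 8.322120
u(1) ≈ 8.3221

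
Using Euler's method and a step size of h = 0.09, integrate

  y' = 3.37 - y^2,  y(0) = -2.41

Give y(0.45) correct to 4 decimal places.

Euler: y_{n+1} = y_n + h·f(t_n, y_n).
t=0.000000, y=-2.410000: f=-2.438100 → y ← -2.410000 + 0.09·(-2.438100) = -2.629429
t=0.090000, y=-2.629429: f=-3.543897 → y ← -2.629429 + 0.09·(-3.543897) = -2.948380
t=0.180000, y=-2.948380: f=-5.322943 → y ← -2.948380 + 0.09·(-5.322943) = -3.427445
t=0.270000, y=-3.427445: f=-8.377376 → y ← -3.427445 + 0.09·(-8.377376) = -4.181408
t=0.360000, y=-4.181408: f=-14.114177 → y ← -4.181408 + 0.09·(-14.114177) = -5.451684
y(0.45) ≈ -5.4517

-5.4517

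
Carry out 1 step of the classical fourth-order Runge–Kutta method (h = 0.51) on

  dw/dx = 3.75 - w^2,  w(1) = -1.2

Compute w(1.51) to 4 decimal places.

RK4: k1 = f(x_n, w_n); k2 = f(x_n + h/2, w_n + (h/2)·k1); k3 = f(x_n + h/2, w_n + (h/2)·k2); k4 = f(x_n + h, w_n + h·k3); w_{n+1} = w_n + (h/6)·(k1 + 2k2 + 2k3 + k4).
x=1.000000, w=-1.200000:
  k1 = f(1.000000, -1.200000) = 2.310000
  k2 = f(1.255000, -0.610950) = 3.376740
  k3 = f(1.255000, -0.338931) = 3.635126
  k4 = f(1.510000, 0.653914) = 3.322396
  w ← -1.200000 + (0.51/6)·(k1 + 2k2 + 2k3 + k4) = 0.470771
w(1.51) ≈ 0.4708

0.4708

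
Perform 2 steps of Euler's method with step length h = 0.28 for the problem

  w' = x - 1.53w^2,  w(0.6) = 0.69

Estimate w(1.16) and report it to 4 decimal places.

Euler: w_{n+1} = w_n + h·f(x_n, w_n).
x=0.600000, w=0.690000: f=-0.128433 → w ← 0.690000 + 0.28·(-0.128433) = 0.654039
x=0.880000, w=0.654039: f=0.225517 → w ← 0.654039 + 0.28·0.225517 = 0.717184
w(1.16) ≈ 0.7172

0.7172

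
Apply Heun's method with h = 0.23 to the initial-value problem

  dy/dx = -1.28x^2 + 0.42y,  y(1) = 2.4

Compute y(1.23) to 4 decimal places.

2.2589

Heun: k1 = f(x_n, y_n); k2 = f(x_n + h, y_n + h·k1); y_{n+1} = y_n + (h/2)·(k1 + k2).
x=1.000000, y=2.400000:
  k1 = f(1.000000, 2.400000) = -0.272000
  k2 = f(1.230000, 2.337440) = -0.954787
  y ← 2.400000 + (0.23/2)·(-0.272000 + (-0.954787)) = 2.258919
y(1.23) ≈ 2.2589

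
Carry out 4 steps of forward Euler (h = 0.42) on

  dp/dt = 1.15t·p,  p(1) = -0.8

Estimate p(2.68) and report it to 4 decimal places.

-7.9012

Euler: p_{n+1} = p_n + h·f(t_n, p_n).
t=1.000000, p=-0.800000: f=-0.920000 → p ← -0.800000 + 0.42·(-0.920000) = -1.186400
t=1.420000, p=-1.186400: f=-1.937391 → p ← -1.186400 + 0.42·(-1.937391) = -2.000104
t=1.840000, p=-2.000104: f=-4.232221 → p ← -2.000104 + 0.42·(-4.232221) = -3.777637
t=2.260000, p=-3.777637: f=-9.818079 → p ← -3.777637 + 0.42·(-9.818079) = -7.901230
p(2.68) ≈ -7.9012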